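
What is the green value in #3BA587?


Color: #3BA587
R = 3B = 59
G = A5 = 165
B = 87 = 135
Green = 165


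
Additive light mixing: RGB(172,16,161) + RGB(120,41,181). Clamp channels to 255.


Additive: each channel = min(255, C₁+C₂)
R: 172+120 = 292 → 255
G: 16+41 = 57 → 57
B: 161+181 = 342 → 255
= RGB(255, 57, 255)


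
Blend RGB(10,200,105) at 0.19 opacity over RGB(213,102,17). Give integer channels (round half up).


C = α×F + (1-α)×B, with 1-α = 0.81
R: 0.19×10 + 0.81×213 = 1.90 + 172.53 = 174.43 → 174
G: 0.19×200 + 0.81×102 = 38.00 + 82.62 = 120.62 → 121
B: 0.19×105 + 0.81×17 = 19.95 + 13.77 = 33.72 → 34
= RGB(174, 121, 34)


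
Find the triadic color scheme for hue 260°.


Triadic: equally spaced at 120° intervals
H1 = 260°
H2 = (260 + 120) mod 360 = 20°
H3 = (260 + 240) mod 360 = 140°
Triadic = 260°, 20°, 140°


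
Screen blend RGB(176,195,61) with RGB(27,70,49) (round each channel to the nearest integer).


Screen: C = 255 - (255-A)×(255-B)/255, rounded to nearest integer
R: 255 - (255-176)×(255-27)/255 = 255 - 18012/255 ≈ 255 - 70.635 = 184.365 → 184
G: 255 - (255-195)×(255-70)/255 = 255 - 11100/255 ≈ 255 - 43.529 = 211.471 → 211
B: 255 - (255-61)×(255-49)/255 = 255 - 39964/255 ≈ 255 - 156.722 = 98.278 → 98
= RGB(184, 211, 98)


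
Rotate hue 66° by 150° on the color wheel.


New hue = (H + rotation) mod 360
New hue = (66 + 150) mod 360
= 216 mod 360
= 216°


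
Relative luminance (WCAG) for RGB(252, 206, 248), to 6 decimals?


Linearize each channel (sRGB transfer function): c = v/255; c_lin = c/12.92 if c ≤ 0.04045, else ((c+0.055)/1.055)^2.4
  R: 252/255 ≈ 0.988235 > 0.04045 → ((0.988235+0.055)/1.055)^2.4 ≈ 0.973445
  G: 206/255 ≈ 0.807843 > 0.04045 → ((0.807843+0.055)/1.055)^2.4 ≈ 0.617207
  B: 248/255 ≈ 0.972549 > 0.04045 → ((0.972549+0.055)/1.055)^2.4 ≈ 0.938686
R_lin = 0.973445, G_lin = 0.617207, B_lin = 0.938686
L = 0.2126×R + 0.7152×G + 0.0722×B
L = 0.2126×0.973445 + 0.7152×0.617207 + 0.0722×0.938686
L ≈ 0.716154


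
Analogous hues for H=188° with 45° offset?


Base hue: 188°
Left analog: (188 - 45) mod 360 = 143°
Right analog: (188 + 45) mod 360 = 233°
Analogous hues = 143° and 233°


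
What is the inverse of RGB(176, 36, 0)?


Invert: (255-R, 255-G, 255-B)
R: 255-176 = 79
G: 255-36 = 219
B: 255-0 = 255
= RGB(79, 219, 255)


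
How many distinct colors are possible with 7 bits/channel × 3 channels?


Total bits = 7 bits/channel × 3 channels = 21 bits
Distinct colors = 2^21
= 2,097,152 colors


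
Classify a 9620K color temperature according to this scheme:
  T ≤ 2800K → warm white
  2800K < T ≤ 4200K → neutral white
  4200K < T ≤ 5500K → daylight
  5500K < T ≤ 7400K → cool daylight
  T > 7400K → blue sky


Temperature: 9620K
9620K > 7400K → blue sky
Classification: blue sky


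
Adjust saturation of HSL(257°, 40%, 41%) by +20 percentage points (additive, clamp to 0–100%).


Original S = 40%
Adjustment = +20 percentage points
New S = 40 + (20) = 60
Clamp to [0, 100] → 60
= HSL(257°, 60%, 41%)


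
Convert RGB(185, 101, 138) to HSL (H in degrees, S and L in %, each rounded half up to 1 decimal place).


Normalize: R'=185/255≈0.7255, G'=101/255≈0.3961, B'=138/255≈0.5412
Max=185/255, Min=101/255, Δ=Max-Min=84/255
L = (Max+Min)/2 = (185+101)/510 = 286/510 = 0.56078… → L = 56.1%
L > 0.5 → S = Δ/(2-Max-Min) = 84/(510-185-101) = 84/224 = 0.375 → S = 37.5%
(the 1/255 factors cancel in S and H, so raw channel differences can be used)
Max is R' → H = 60 × (((G-B)/Δ) mod 6) = 60 × (((101-138)/84) mod 6)
  (-37)/84 = -0.4404…; negative, so add 6 → 5.5595…
  H = 60 × 5.5595… = 333.571…° → H = 333.6°
= HSL(333.6°, 37.5%, 56.1%)


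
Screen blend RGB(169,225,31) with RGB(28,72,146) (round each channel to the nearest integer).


Screen: C = 255 - (255-A)×(255-B)/255, rounded to nearest integer
R: 255 - (255-169)×(255-28)/255 = 255 - 19522/255 ≈ 255 - 76.557 = 178.443 → 178
G: 255 - (255-225)×(255-72)/255 = 255 - 5490/255 ≈ 255 - 21.529 = 233.471 → 233
B: 255 - (255-31)×(255-146)/255 = 255 - 24416/255 ≈ 255 - 95.749 = 159.251 → 159
= RGB(178, 233, 159)


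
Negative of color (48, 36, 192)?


Invert: (255-R, 255-G, 255-B)
R: 255-48 = 207
G: 255-36 = 219
B: 255-192 = 63
= RGB(207, 219, 63)


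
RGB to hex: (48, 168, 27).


R = 48 → 30 (hex)
G = 168 → A8 (hex)
B = 27 → 1B (hex)
Hex = #30A81B


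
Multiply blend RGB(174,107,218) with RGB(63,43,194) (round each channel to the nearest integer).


Multiply: C = A×B/255, rounded to nearest integer
R: 174×63/255 = 10962/255 ≈ 42.988 → 43
G: 107×43/255 = 4601/255 ≈ 18.043 → 18
B: 218×194/255 = 42292/255 ≈ 165.851 → 166
= RGB(43, 18, 166)


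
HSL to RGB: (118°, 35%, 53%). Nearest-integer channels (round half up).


H=118°, S=0.35, L=0.53
C = (1-|2L-1|)×S = (1-|0.06|)×0.35 = 0.329
H' = H/60 = 118/60 ≈ 1.9667; X = C×(1-|H' mod 2 - 1|) ≈ 0.0110
m = L - C/2 = 0.53 - 0.1645 = 0.3655
Sector ⌊H'⌋ = 1 → (R',G',B') = (≈0.0110, 0.329, 0.0)
RGB = ((R'+m)×255, (G'+m)×255, (B'+m)×255) = (95.999, 177.0975, 93.2025)
Round half up → RGB(96, 177, 93)


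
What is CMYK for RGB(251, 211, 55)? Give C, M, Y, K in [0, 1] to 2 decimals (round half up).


R'=251/255≈0.9843, G'=211/255≈0.8275, B'=55/255≈0.2157
K = 1 - max(R',G',B') = 1 - 251/255 = 4/255 = 0.01568… → 0.02
(1-R'-K)/(1-K) simplifies to (max-R)/max with max = 251:
C = (251-251)/251 = 0/251 = 0 → 0.00
M = (251-211)/251 = 40/251 = 0.15936… → 0.16
Y = (251-55)/251 = 196/251 = 0.78087… → 0.78
= CMYK(0.00, 0.16, 0.78, 0.02)


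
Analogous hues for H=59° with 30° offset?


Base hue: 59°
Left analog: (59 - 30) mod 360 = 29°
Right analog: (59 + 30) mod 360 = 89°
Analogous hues = 29° and 89°


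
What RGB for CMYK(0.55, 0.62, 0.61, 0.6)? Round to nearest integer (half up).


R = 255 × (1-C) × (1-K) = 255 × 0.45 × 0.40 = 45.9 → 46
G = 255 × (1-M) × (1-K) = 255 × 0.38 × 0.40 = 38.76 → 39
B = 255 × (1-Y) × (1-K) = 255 × 0.39 × 0.40 = 39.78 → 40
= RGB(46, 39, 40)


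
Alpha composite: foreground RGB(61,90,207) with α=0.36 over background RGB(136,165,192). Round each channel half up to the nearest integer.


C = α×F + (1-α)×B, with 1-α = 0.64
R: 0.36×61 + 0.64×136 = 21.96 + 87.04 = 109.00 → 109
G: 0.36×90 + 0.64×165 = 32.40 + 105.60 = 138.00 → 138
B: 0.36×207 + 0.64×192 = 74.52 + 122.88 = 197.40 → 197
= RGB(109, 138, 197)


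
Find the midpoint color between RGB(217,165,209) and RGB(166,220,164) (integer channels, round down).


Midpoint: each channel = ⌊(C₁+C₂)/2⌋
R: ⌊(217+166)/2⌋ = 191
G: ⌊(165+220)/2⌋ = 192
B: ⌊(209+164)/2⌋ = 186
= RGB(191, 192, 186)


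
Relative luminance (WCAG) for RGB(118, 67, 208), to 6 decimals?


Linearize each channel (sRGB transfer function): c = v/255; c_lin = c/12.92 if c ≤ 0.04045, else ((c+0.055)/1.055)^2.4
  R: 118/255 ≈ 0.462745 > 0.04045 → ((0.462745+0.055)/1.055)^2.4 ≈ 0.181164
  G: 67/255 ≈ 0.262745 > 0.04045 → ((0.262745+0.055)/1.055)^2.4 ≈ 0.056128
  B: 208/255 ≈ 0.815686 > 0.04045 → ((0.815686+0.055)/1.055)^2.4 ≈ 0.630757
R_lin = 0.181164, G_lin = 0.056128, B_lin = 0.630757
L = 0.2126×R + 0.7152×G + 0.0722×B
L = 0.2126×0.181164 + 0.7152×0.056128 + 0.0722×0.630757
L ≈ 0.124199


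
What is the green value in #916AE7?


Color: #916AE7
R = 91 = 145
G = 6A = 106
B = E7 = 231
Green = 106


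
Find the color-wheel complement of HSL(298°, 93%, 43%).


Complement = opposite side of color wheel = hue + 180°
H' = (298 + 180) mod 360 = 118°
S and L unchanged.
= HSL(118°, 93%, 43%)


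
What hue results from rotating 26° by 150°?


New hue = (H + rotation) mod 360
New hue = (26 + 150) mod 360
= 176 mod 360
= 176°


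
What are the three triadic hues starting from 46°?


Triadic: equally spaced at 120° intervals
H1 = 46°
H2 = (46 + 120) mod 360 = 166°
H3 = (46 + 240) mod 360 = 286°
Triadic = 46°, 166°, 286°


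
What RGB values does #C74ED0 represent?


C7 → 199 (R)
4E → 78 (G)
D0 → 208 (B)
= RGB(199, 78, 208)


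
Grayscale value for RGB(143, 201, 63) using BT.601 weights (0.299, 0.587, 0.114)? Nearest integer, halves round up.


Gray = 0.299×R + 0.587×G + 0.114×B
Gray = 0.299×143 + 0.587×201 + 0.114×63
Gray = 42.757 + 117.987 + 7.182
Gray = 167.926 → round half up → 168
Gray = 168


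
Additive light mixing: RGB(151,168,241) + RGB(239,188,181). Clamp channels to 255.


Additive: each channel = min(255, C₁+C₂)
R: 151+239 = 390 → 255
G: 168+188 = 356 → 255
B: 241+181 = 422 → 255
= RGB(255, 255, 255)


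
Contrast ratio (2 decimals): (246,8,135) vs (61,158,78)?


Linearize each sRGB channel c=v/255: c/12.92 if c ≤ 0.04045 else ((c+0.055)/1.055)^2.4
L = 0.2126×R_lin + 0.7152×G_lin + 0.0722×B_lin
Color 1 (246,8,135):
  R=246: 246/255≈0.9647 > 0.04045 → ((0.9647+0.055)/1.055)^2.4 ≈ 0.92158
  G=8: 8/255≈0.0314 ≤ 0.04045 → 0.0314/12.92 ≈ 0.00243
  B=135: 135/255≈0.5294 > 0.04045 → ((0.5294+0.055)/1.055)^2.4 ≈ 0.24228
  L1 = 0.2126×0.92158 + 0.7152×0.00243 + 0.0722×0.24228 ≈ 0.21516
Color 2 (61,158,78):
  R=61: 61/255≈0.2392 > 0.04045 → ((0.2392+0.055)/1.055)^2.4 ≈ 0.04667
  G=158: 158/255≈0.6196 > 0.04045 → ((0.6196+0.055)/1.055)^2.4 ≈ 0.34191
  B=78: 78/255≈0.3059 > 0.04045 → ((0.3059+0.055)/1.055)^2.4 ≈ 0.07619
  L2 = 0.2126×0.04667 + 0.7152×0.34191 + 0.0722×0.07619 ≈ 0.25996
Lighter = 0.25996, Darker = 0.21516
Ratio = (L_lighter + 0.05) / (L_darker + 0.05)
Ratio = (0.25996 + 0.05) / (0.21516 + 0.05) = 0.30996 / 0.26516 ≈ 1.1690
Ratio ≈ 1.17:1


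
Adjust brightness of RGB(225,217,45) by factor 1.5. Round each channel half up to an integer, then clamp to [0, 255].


Multiply each channel by 1.5, round half up, clamp to [0, 255]
R: 225×1.5 = 337.5 → round → 338 → clamp → 255
G: 217×1.5 = 325.5 → round → 326 → clamp → 255
B: 45×1.5 = 67.5 → round → 68
= RGB(255, 255, 68)


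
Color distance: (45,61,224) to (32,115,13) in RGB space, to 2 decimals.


d = √[(R₁-R₂)² + (G₁-G₂)² + (B₁-B₂)²]
d = √[(45-32)² + (61-115)² + (224-13)²]
d = √[169 + 2916 + 44521]
d = √47606
d ≈ 218.19


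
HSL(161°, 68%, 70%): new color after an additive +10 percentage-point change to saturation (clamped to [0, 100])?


Original S = 68%
Adjustment = +10 percentage points
New S = 68 + (10) = 78
Clamp to [0, 100] → 78
= HSL(161°, 78%, 70%)


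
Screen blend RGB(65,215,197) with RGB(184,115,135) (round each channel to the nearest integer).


Screen: C = 255 - (255-A)×(255-B)/255, rounded to nearest integer
R: 255 - (255-65)×(255-184)/255 = 255 - 13490/255 ≈ 255 - 52.902 = 202.098 → 202
G: 255 - (255-215)×(255-115)/255 = 255 - 5600/255 ≈ 255 - 21.961 = 233.039 → 233
B: 255 - (255-197)×(255-135)/255 = 255 - 6960/255 ≈ 255 - 27.294 = 227.706 → 228
= RGB(202, 233, 228)


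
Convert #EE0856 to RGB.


EE → 238 (R)
08 → 8 (G)
56 → 86 (B)
= RGB(238, 8, 86)


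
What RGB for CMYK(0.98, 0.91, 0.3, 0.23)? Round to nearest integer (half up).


R = 255 × (1-C) × (1-K) = 255 × 0.02 × 0.77 = 3.927 → 4
G = 255 × (1-M) × (1-K) = 255 × 0.09 × 0.77 = 17.6715 → 18
B = 255 × (1-Y) × (1-K) = 255 × 0.70 × 0.77 = 137.445 → 137
= RGB(4, 18, 137)


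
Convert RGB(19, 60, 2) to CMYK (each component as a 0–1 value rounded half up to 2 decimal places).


R'=19/255≈0.0745, G'=60/255≈0.2353, B'=2/255≈0.0078
K = 1 - max(R',G',B') = 1 - 60/255 = 195/255 = 0.76470… → 0.76
(1-R'-K)/(1-K) simplifies to (max-R)/max with max = 60:
C = (60-19)/60 = 41/60 = 0.68333… → 0.68
M = (60-60)/60 = 0/60 = 0 → 0.00
Y = (60-2)/60 = 58/60 = 0.96666… → 0.97
= CMYK(0.68, 0.00, 0.97, 0.76)


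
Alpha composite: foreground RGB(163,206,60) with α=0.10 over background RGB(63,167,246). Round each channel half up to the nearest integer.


C = α×F + (1-α)×B, with 1-α = 0.90
R: 0.10×163 + 0.90×63 = 16.30 + 56.70 = 73.00 → 73
G: 0.10×206 + 0.90×167 = 20.60 + 150.30 = 170.90 → 171
B: 0.10×60 + 0.90×246 = 6.00 + 221.40 = 227.40 → 227
= RGB(73, 171, 227)


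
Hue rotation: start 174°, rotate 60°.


New hue = (H + rotation) mod 360
New hue = (174 + 60) mod 360
= 234 mod 360
= 234°


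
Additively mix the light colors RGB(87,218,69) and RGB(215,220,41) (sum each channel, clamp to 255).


Additive: each channel = min(255, C₁+C₂)
R: 87+215 = 302 → 255
G: 218+220 = 438 → 255
B: 69+41 = 110 → 110
= RGB(255, 255, 110)


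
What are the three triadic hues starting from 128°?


Triadic: equally spaced at 120° intervals
H1 = 128°
H2 = (128 + 120) mod 360 = 248°
H3 = (128 + 240) mod 360 = 8°
Triadic = 128°, 248°, 8°


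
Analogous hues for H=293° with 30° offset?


Base hue: 293°
Left analog: (293 - 30) mod 360 = 263°
Right analog: (293 + 30) mod 360 = 323°
Analogous hues = 263° and 323°


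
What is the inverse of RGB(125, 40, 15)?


Invert: (255-R, 255-G, 255-B)
R: 255-125 = 130
G: 255-40 = 215
B: 255-15 = 240
= RGB(130, 215, 240)


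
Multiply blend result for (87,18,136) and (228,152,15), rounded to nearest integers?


Multiply: C = A×B/255, rounded to nearest integer
R: 87×228/255 = 19836/255 ≈ 77.788 → 78
G: 18×152/255 = 2736/255 ≈ 10.729 → 11
B: 136×15/255 = 2040/255 ≈ 8.000 → 8
= RGB(78, 11, 8)


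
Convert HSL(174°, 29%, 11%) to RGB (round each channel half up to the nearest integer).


H=174°, S=0.29, L=0.11
C = (1-|2L-1|)×S = (1-|-0.78|)×0.29 = 0.0638
H' = H/60 = 174/60 ≈ 2.9000; X = C×(1-|H' mod 2 - 1|) = 0.05742
m = L - C/2 = 0.11 - 0.0319 = 0.0781
Sector ⌊H'⌋ = 2 → (R',G',B') = (0.0, 0.0638, 0.05742)
RGB = ((R'+m)×255, (G'+m)×255, (B'+m)×255) = (19.9155, 36.1845, 34.5576)
Round half up → RGB(20, 36, 35)


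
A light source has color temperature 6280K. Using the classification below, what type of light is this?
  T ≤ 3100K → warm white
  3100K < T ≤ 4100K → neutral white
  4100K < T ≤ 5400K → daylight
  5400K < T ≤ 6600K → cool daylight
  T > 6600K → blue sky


Temperature: 6280K
5400K < 6280K ≤ 6600K → cool daylight
Classification: cool daylight


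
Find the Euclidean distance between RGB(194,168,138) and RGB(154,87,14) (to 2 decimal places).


d = √[(R₁-R₂)² + (G₁-G₂)² + (B₁-B₂)²]
d = √[(194-154)² + (168-87)² + (138-14)²]
d = √[1600 + 6561 + 15376]
d = √23537
d ≈ 153.42


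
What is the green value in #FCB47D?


Color: #FCB47D
R = FC = 252
G = B4 = 180
B = 7D = 125
Green = 180


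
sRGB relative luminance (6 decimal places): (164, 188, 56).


Linearize each channel (sRGB transfer function): c = v/255; c_lin = c/12.92 if c ≤ 0.04045, else ((c+0.055)/1.055)^2.4
  R: 164/255 ≈ 0.643137 > 0.04045 → ((0.643137+0.055)/1.055)^2.4 ≈ 0.371238
  G: 188/255 ≈ 0.737255 > 0.04045 → ((0.737255+0.055)/1.055)^2.4 ≈ 0.502886
  B: 56/255 ≈ 0.219608 > 0.04045 → ((0.219608+0.055)/1.055)^2.4 ≈ 0.039546
R_lin = 0.371238, G_lin = 0.502886, B_lin = 0.039546
L = 0.2126×R + 0.7152×G + 0.0722×B
L = 0.2126×0.371238 + 0.7152×0.502886 + 0.0722×0.039546
L ≈ 0.441445


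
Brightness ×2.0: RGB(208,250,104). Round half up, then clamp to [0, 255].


Multiply each channel by 2.0, round half up, clamp to [0, 255]
R: 208×2.0 = 416 → clamp → 255
G: 250×2.0 = 500 → clamp → 255
B: 104×2.0 = 208
= RGB(255, 255, 208)


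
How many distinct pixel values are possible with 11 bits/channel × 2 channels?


Total bits = 11 bits/channel × 2 channels = 22 bits
Distinct pixel values = 2^22
= 4,194,304 pixel values


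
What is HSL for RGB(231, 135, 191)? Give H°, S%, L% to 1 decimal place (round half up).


Normalize: R'=231/255≈0.9059, G'=135/255≈0.5294, B'=191/255≈0.7490
Max=231/255, Min=135/255, Δ=Max-Min=96/255
L = (Max+Min)/2 = (231+135)/510 = 366/510 = 0.71764… → L = 71.8%
L > 0.5 → S = Δ/(2-Max-Min) = 96/(510-231-135) = 96/144 = 0.66666… → S = 66.7%
(the 1/255 factors cancel in S and H, so raw channel differences can be used)
Max is R' → H = 60 × (((G-B)/Δ) mod 6) = 60 × (((135-191)/96) mod 6)
  (-56)/96 = -0.5833…; negative, so add 6 → 5.4166…
  H = 60 × 5.4166… = 325° → H = 325.0°
= HSL(325.0°, 66.7%, 71.8%)


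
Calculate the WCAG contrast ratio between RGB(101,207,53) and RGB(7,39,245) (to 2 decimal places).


Linearize each sRGB channel c=v/255: c/12.92 if c ≤ 0.04045 else ((c+0.055)/1.055)^2.4
L = 0.2126×R_lin + 0.7152×G_lin + 0.0722×B_lin
Color 1 (101,207,53):
  R=101: 101/255≈0.3961 > 0.04045 → ((0.3961+0.055)/1.055)^2.4 ≈ 0.13014
  G=207: 207/255≈0.8118 > 0.04045 → ((0.8118+0.055)/1.055)^2.4 ≈ 0.62396
  B=53: 53/255≈0.2078 > 0.04045 → ((0.2078+0.055)/1.055)^2.4 ≈ 0.03560
  L1 = 0.2126×0.13014 + 0.7152×0.62396 + 0.0722×0.03560 ≈ 0.47649
Color 2 (7,39,245):
  R=7: 7/255≈0.0275 ≤ 0.04045 → 0.0275/12.92 ≈ 0.00212
  G=39: 39/255≈0.1529 > 0.04045 → ((0.1529+0.055)/1.055)^2.4 ≈ 0.02029
  B=245: 245/255≈0.9608 > 0.04045 → ((0.9608+0.055)/1.055)^2.4 ≈ 0.91310
  L2 = 0.2126×0.00212 + 0.7152×0.02029 + 0.0722×0.91310 ≈ 0.08089
Lighter = 0.47649, Darker = 0.08089
Ratio = (L_lighter + 0.05) / (L_darker + 0.05)
Ratio = (0.47649 + 0.05) / (0.08089 + 0.05) = 0.52649 / 0.13089 ≈ 4.0225
Ratio ≈ 4.02:1


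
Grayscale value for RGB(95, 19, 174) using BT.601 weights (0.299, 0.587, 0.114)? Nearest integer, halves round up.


Gray = 0.299×R + 0.587×G + 0.114×B
Gray = 0.299×95 + 0.587×19 + 0.114×174
Gray = 28.405 + 11.153 + 19.836
Gray = 59.394 → round half up → 59
Gray = 59


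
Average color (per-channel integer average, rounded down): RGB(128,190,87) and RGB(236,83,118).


Midpoint: each channel = ⌊(C₁+C₂)/2⌋
R: ⌊(128+236)/2⌋ = 182
G: ⌊(190+83)/2⌋ = 136
B: ⌊(87+118)/2⌋ = 102
= RGB(182, 136, 102)


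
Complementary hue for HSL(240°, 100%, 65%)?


Complement = opposite side of color wheel = hue + 180°
H' = (240 + 180) mod 360 = 60°
S and L unchanged.
= HSL(60°, 100%, 65%)


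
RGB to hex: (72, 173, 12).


R = 72 → 48 (hex)
G = 173 → AD (hex)
B = 12 → 0C (hex)
Hex = #48AD0C


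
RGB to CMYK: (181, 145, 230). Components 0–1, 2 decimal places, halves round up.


R'=181/255≈0.7098, G'=145/255≈0.5686, B'=230/255≈0.9020
K = 1 - max(R',G',B') = 1 - 230/255 = 25/255 = 0.09803… → 0.10
(1-R'-K)/(1-K) simplifies to (max-R)/max with max = 230:
C = (230-181)/230 = 49/230 = 0.21304… → 0.21
M = (230-145)/230 = 85/230 = 0.36956… → 0.37
Y = (230-230)/230 = 0/230 = 0 → 0.00
= CMYK(0.21, 0.37, 0.00, 0.10)


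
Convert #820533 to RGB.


82 → 130 (R)
05 → 5 (G)
33 → 51 (B)
= RGB(130, 5, 51)


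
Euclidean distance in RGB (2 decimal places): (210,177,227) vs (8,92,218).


d = √[(R₁-R₂)² + (G₁-G₂)² + (B₁-B₂)²]
d = √[(210-8)² + (177-92)² + (227-218)²]
d = √[40804 + 7225 + 81]
d = √48110
d ≈ 219.34


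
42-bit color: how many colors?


Colors = 2^bits = 2^42
= 4,398,046,511,104 colors


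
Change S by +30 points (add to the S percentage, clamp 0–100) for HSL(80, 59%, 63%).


Original S = 59%
Adjustment = +30 percentage points
New S = 59 + (30) = 89
Clamp to [0, 100] → 89
= HSL(80°, 89%, 63%)


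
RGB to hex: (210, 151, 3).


R = 210 → D2 (hex)
G = 151 → 97 (hex)
B = 3 → 03 (hex)
Hex = #D29703


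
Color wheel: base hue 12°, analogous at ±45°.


Base hue: 12°
Left analog: (12 - 45) mod 360 = 327°
Right analog: (12 + 45) mod 360 = 57°
Analogous hues = 327° and 57°


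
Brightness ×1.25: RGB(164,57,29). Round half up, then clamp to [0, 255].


Multiply each channel by 1.25, round half up, clamp to [0, 255]
R: 164×1.25 = 205
G: 57×1.25 = 71.25 → round → 71
B: 29×1.25 = 36.25 → round → 36
= RGB(205, 71, 36)


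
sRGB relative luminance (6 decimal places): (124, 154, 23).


Linearize each channel (sRGB transfer function): c = v/255; c_lin = c/12.92 if c ≤ 0.04045, else ((c+0.055)/1.055)^2.4
  R: 124/255 ≈ 0.486275 > 0.04045 → ((0.486275+0.055)/1.055)^2.4 ≈ 0.201556
  G: 154/255 ≈ 0.603922 > 0.04045 → ((0.603922+0.055)/1.055)^2.4 ≈ 0.323143
  B: 23/255 ≈ 0.090196 > 0.04045 → ((0.090196+0.055)/1.055)^2.4 ≈ 0.008568
R_lin = 0.201556, G_lin = 0.323143, B_lin = 0.008568
L = 0.2126×R + 0.7152×G + 0.0722×B
L = 0.2126×0.201556 + 0.7152×0.323143 + 0.0722×0.008568
L ≈ 0.274582


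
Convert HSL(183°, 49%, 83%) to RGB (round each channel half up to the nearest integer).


H=183°, S=0.49, L=0.83
C = (1-|2L-1|)×S = (1-|0.66|)×0.49 = 0.1666
H' = H/60 = 183/60 ≈ 3.0500; X = C×(1-|H' mod 2 - 1|) = 0.15827
m = L - C/2 = 0.83 - 0.0833 = 0.7467
Sector ⌊H'⌋ = 3 → (R',G',B') = (0.0, 0.15827, 0.1666)
RGB = ((R'+m)×255, (G'+m)×255, (B'+m)×255) = (190.4085, 230.76735, 232.8915)
Round half up → RGB(190, 231, 233)


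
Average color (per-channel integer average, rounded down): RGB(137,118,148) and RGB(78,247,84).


Midpoint: each channel = ⌊(C₁+C₂)/2⌋
R: ⌊(137+78)/2⌋ = 107
G: ⌊(118+247)/2⌋ = 182
B: ⌊(148+84)/2⌋ = 116
= RGB(107, 182, 116)


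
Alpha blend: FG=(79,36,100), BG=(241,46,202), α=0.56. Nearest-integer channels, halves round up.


C = α×F + (1-α)×B, with 1-α = 0.44
R: 0.56×79 + 0.44×241 = 44.24 + 106.04 = 150.28 → 150
G: 0.56×36 + 0.44×46 = 20.16 + 20.24 = 40.40 → 40
B: 0.56×100 + 0.44×202 = 56.00 + 88.88 = 144.88 → 145
= RGB(150, 40, 145)


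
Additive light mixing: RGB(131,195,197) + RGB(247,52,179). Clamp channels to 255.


Additive: each channel = min(255, C₁+C₂)
R: 131+247 = 378 → 255
G: 195+52 = 247 → 247
B: 197+179 = 376 → 255
= RGB(255, 247, 255)


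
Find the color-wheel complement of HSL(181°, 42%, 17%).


Complement = opposite side of color wheel = hue + 180°
H' = (181 + 180) mod 360 = 1°
S and L unchanged.
= HSL(1°, 42%, 17%)


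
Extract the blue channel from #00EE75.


Color: #00EE75
R = 00 = 0
G = EE = 238
B = 75 = 117
Blue = 117


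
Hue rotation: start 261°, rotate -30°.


New hue = (H + rotation) mod 360
New hue = (261 -30) mod 360
= 231 mod 360
= 231°


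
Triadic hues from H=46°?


Triadic: equally spaced at 120° intervals
H1 = 46°
H2 = (46 + 120) mod 360 = 166°
H3 = (46 + 240) mod 360 = 286°
Triadic = 46°, 166°, 286°


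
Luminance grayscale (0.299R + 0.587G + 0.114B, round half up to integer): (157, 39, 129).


Gray = 0.299×R + 0.587×G + 0.114×B
Gray = 0.299×157 + 0.587×39 + 0.114×129
Gray = 46.943 + 22.893 + 14.706
Gray = 84.542 → round half up → 85
Gray = 85


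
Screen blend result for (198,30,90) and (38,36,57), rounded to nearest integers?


Screen: C = 255 - (255-A)×(255-B)/255, rounded to nearest integer
R: 255 - (255-198)×(255-38)/255 = 255 - 12369/255 ≈ 255 - 48.506 = 206.494 → 206
G: 255 - (255-30)×(255-36)/255 = 255 - 49275/255 ≈ 255 - 193.235 = 61.765 → 62
B: 255 - (255-90)×(255-57)/255 = 255 - 32670/255 ≈ 255 - 128.118 = 126.882 → 127
= RGB(206, 62, 127)


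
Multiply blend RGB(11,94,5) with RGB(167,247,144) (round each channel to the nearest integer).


Multiply: C = A×B/255, rounded to nearest integer
R: 11×167/255 = 1837/255 ≈ 7.204 → 7
G: 94×247/255 = 23218/255 ≈ 91.051 → 91
B: 5×144/255 = 720/255 ≈ 2.824 → 3
= RGB(7, 91, 3)


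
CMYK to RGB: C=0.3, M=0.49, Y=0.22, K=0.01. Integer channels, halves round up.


R = 255 × (1-C) × (1-K) = 255 × 0.70 × 0.99 = 176.715 → 177
G = 255 × (1-M) × (1-K) = 255 × 0.51 × 0.99 = 128.7495 → 129
B = 255 × (1-Y) × (1-K) = 255 × 0.78 × 0.99 = 196.911 → 197
= RGB(177, 129, 197)


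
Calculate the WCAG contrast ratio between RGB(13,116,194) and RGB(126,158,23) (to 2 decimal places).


Linearize each sRGB channel c=v/255: c/12.92 if c ≤ 0.04045 else ((c+0.055)/1.055)^2.4
L = 0.2126×R_lin + 0.7152×G_lin + 0.0722×B_lin
Color 1 (13,116,194):
  R=13: 13/255≈0.0510 > 0.04045 → ((0.0510+0.055)/1.055)^2.4 ≈ 0.00402
  G=116: 116/255≈0.4549 > 0.04045 → ((0.4549+0.055)/1.055)^2.4 ≈ 0.17465
  B=194: 194/255≈0.7608 > 0.04045 → ((0.7608+0.055)/1.055)^2.4 ≈ 0.53948
  L1 = 0.2126×0.00402 + 0.7152×0.17465 + 0.0722×0.53948 ≈ 0.16471
Color 2 (126,158,23):
  R=126: 126/255≈0.4941 > 0.04045 → ((0.4941+0.055)/1.055)^2.4 ≈ 0.20864
  G=158: 158/255≈0.6196 > 0.04045 → ((0.6196+0.055)/1.055)^2.4 ≈ 0.34191
  B=23: 23/255≈0.0902 > 0.04045 → ((0.0902+0.055)/1.055)^2.4 ≈ 0.00857
  L2 = 0.2126×0.20864 + 0.7152×0.34191 + 0.0722×0.00857 ≈ 0.28951
Lighter = 0.28951, Darker = 0.16471
Ratio = (L_lighter + 0.05) / (L_darker + 0.05)
Ratio = (0.28951 + 0.05) / (0.16471 + 0.05) = 0.33951 / 0.21471 ≈ 1.5812
Ratio ≈ 1.58:1


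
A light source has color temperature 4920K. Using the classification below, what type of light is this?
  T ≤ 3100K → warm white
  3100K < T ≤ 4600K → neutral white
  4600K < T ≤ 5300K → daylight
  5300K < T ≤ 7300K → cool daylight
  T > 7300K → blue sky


Temperature: 4920K
4600K < 4920K ≤ 5300K → daylight
Classification: daylight


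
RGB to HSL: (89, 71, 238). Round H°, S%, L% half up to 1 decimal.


Normalize: R'=89/255≈0.3490, G'=71/255≈0.2784, B'=238/255≈0.9333
Max=238/255, Min=71/255, Δ=Max-Min=167/255
L = (Max+Min)/2 = (238+71)/510 = 309/510 = 0.60588… → L = 60.6%
L > 0.5 → S = Δ/(2-Max-Min) = 167/(510-238-71) = 167/201 = 0.83084… → S = 83.1%
(the 1/255 factors cancel in S and H, so raw channel differences can be used)
Max is B' → H = 60 × ((R-G)/Δ + 4) = 60 × ((89-71)/167 + 4)
  18/167 + 4 = 0.1077… + 4 = 4.1077…
  H = 60 × 4.1077… = 246.467…° → H = 246.5°
= HSL(246.5°, 83.1%, 60.6%)


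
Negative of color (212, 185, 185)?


Invert: (255-R, 255-G, 255-B)
R: 255-212 = 43
G: 255-185 = 70
B: 255-185 = 70
= RGB(43, 70, 70)


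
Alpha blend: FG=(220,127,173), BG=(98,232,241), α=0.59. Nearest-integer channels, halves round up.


C = α×F + (1-α)×B, with 1-α = 0.41
R: 0.59×220 + 0.41×98 = 129.80 + 40.18 = 169.98 → 170
G: 0.59×127 + 0.41×232 = 74.93 + 95.12 = 170.05 → 170
B: 0.59×173 + 0.41×241 = 102.07 + 98.81 = 200.88 → 201
= RGB(170, 170, 201)


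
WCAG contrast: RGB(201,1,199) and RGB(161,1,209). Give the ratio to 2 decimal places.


Linearize each sRGB channel c=v/255: c/12.92 if c ≤ 0.04045 else ((c+0.055)/1.055)^2.4
L = 0.2126×R_lin + 0.7152×G_lin + 0.0722×B_lin
Color 1 (201,1,199):
  R=201: 201/255≈0.7882 > 0.04045 → ((0.7882+0.055)/1.055)^2.4 ≈ 0.58408
  G=1: 1/255≈0.0039 ≤ 0.04045 → 0.0039/12.92 ≈ 0.00030
  B=199: 199/255≈0.7804 > 0.04045 → ((0.7804+0.055)/1.055)^2.4 ≈ 0.57112
  L1 = 0.2126×0.58408 + 0.7152×0.00030 + 0.0722×0.57112 ≈ 0.16563
Color 2 (161,1,209):
  R=161: 161/255≈0.6314 > 0.04045 → ((0.6314+0.055)/1.055)^2.4 ≈ 0.35640
  G=1: 1/255≈0.0039 ≤ 0.04045 → 0.0039/12.92 ≈ 0.00030
  B=209: 209/255≈0.8196 > 0.04045 → ((0.8196+0.055)/1.055)^2.4 ≈ 0.63760
  L2 = 0.2126×0.35640 + 0.7152×0.00030 + 0.0722×0.63760 ≈ 0.12202
Lighter = 0.16563, Darker = 0.12202
Ratio = (L_lighter + 0.05) / (L_darker + 0.05)
Ratio = (0.16563 + 0.05) / (0.12202 + 0.05) = 0.21563 / 0.17202 ≈ 1.2535
Ratio ≈ 1.25:1


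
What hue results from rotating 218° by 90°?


New hue = (H + rotation) mod 360
New hue = (218 + 90) mod 360
= 308 mod 360
= 308°


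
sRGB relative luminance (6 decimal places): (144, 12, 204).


Linearize each channel (sRGB transfer function): c = v/255; c_lin = c/12.92 if c ≤ 0.04045, else ((c+0.055)/1.055)^2.4
  R: 144/255 ≈ 0.564706 > 0.04045 → ((0.564706+0.055)/1.055)^2.4 ≈ 0.278894
  G: 12/255 ≈ 0.047059 > 0.04045 → ((0.047059+0.055)/1.055)^2.4 ≈ 0.003677
  B: 204/255 ≈ 0.800000 > 0.04045 → ((0.800000+0.055)/1.055)^2.4 ≈ 0.603827
R_lin = 0.278894, G_lin = 0.003677, B_lin = 0.603827
L = 0.2126×R + 0.7152×G + 0.0722×B
L = 0.2126×0.278894 + 0.7152×0.003677 + 0.0722×0.603827
L ≈ 0.105519


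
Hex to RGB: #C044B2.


C0 → 192 (R)
44 → 68 (G)
B2 → 178 (B)
= RGB(192, 68, 178)


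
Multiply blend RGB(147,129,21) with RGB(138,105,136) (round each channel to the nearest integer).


Multiply: C = A×B/255, rounded to nearest integer
R: 147×138/255 = 20286/255 ≈ 79.553 → 80
G: 129×105/255 = 13545/255 ≈ 53.118 → 53
B: 21×136/255 = 2856/255 ≈ 11.200 → 11
= RGB(80, 53, 11)


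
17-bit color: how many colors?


Colors = 2^bits = 2^17
= 131,072 colors


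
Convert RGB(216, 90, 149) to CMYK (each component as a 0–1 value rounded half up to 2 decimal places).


R'=216/255≈0.8471, G'=90/255≈0.3529, B'=149/255≈0.5843
K = 1 - max(R',G',B') = 1 - 216/255 = 39/255 = 0.15294… → 0.15
(1-R'-K)/(1-K) simplifies to (max-R)/max with max = 216:
C = (216-216)/216 = 0/216 = 0 → 0.00
M = (216-90)/216 = 126/216 = 0.58333… → 0.58
Y = (216-149)/216 = 67/216 = 0.31018… → 0.31
= CMYK(0.00, 0.58, 0.31, 0.15)


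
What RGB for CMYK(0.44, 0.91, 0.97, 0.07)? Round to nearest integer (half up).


R = 255 × (1-C) × (1-K) = 255 × 0.56 × 0.93 = 132.804 → 133
G = 255 × (1-M) × (1-K) = 255 × 0.09 × 0.93 = 21.3435 → 21
B = 255 × (1-Y) × (1-K) = 255 × 0.03 × 0.93 = 7.1145 → 7
= RGB(133, 21, 7)


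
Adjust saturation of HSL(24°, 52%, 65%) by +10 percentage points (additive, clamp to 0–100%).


Original S = 52%
Adjustment = +10 percentage points
New S = 52 + (10) = 62
Clamp to [0, 100] → 62
= HSL(24°, 62%, 65%)


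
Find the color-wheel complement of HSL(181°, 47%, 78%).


Complement = opposite side of color wheel = hue + 180°
H' = (181 + 180) mod 360 = 1°
S and L unchanged.
= HSL(1°, 47%, 78%)


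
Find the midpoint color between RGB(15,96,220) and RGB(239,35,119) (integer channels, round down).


Midpoint: each channel = ⌊(C₁+C₂)/2⌋
R: ⌊(15+239)/2⌋ = 127
G: ⌊(96+35)/2⌋ = 65
B: ⌊(220+119)/2⌋ = 169
= RGB(127, 65, 169)


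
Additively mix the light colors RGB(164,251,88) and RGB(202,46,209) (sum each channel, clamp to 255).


Additive: each channel = min(255, C₁+C₂)
R: 164+202 = 366 → 255
G: 251+46 = 297 → 255
B: 88+209 = 297 → 255
= RGB(255, 255, 255)


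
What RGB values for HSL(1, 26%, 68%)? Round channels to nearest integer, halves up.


H=1°, S=0.26, L=0.68
C = (1-|2L-1|)×S = (1-|0.36|)×0.26 = 0.1664
H' = H/60 = 1/60 ≈ 0.0167; X = C×(1-|H' mod 2 - 1|) ≈ 0.0028
m = L - C/2 = 0.68 - 0.0832 = 0.5968
Sector ⌊H'⌋ = 0 → (R',G',B') = (0.1664, ≈0.0028, 0.0)
RGB = ((R'+m)×255, (G'+m)×255, (B'+m)×255) = (194.616, 152.8912, 152.184)
Round half up → RGB(195, 153, 152)


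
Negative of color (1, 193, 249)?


Invert: (255-R, 255-G, 255-B)
R: 255-1 = 254
G: 255-193 = 62
B: 255-249 = 6
= RGB(254, 62, 6)


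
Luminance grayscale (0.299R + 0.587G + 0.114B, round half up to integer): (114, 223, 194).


Gray = 0.299×R + 0.587×G + 0.114×B
Gray = 0.299×114 + 0.587×223 + 0.114×194
Gray = 34.086 + 130.901 + 22.116
Gray = 187.103 → round half up → 187
Gray = 187


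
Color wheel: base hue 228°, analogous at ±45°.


Base hue: 228°
Left analog: (228 - 45) mod 360 = 183°
Right analog: (228 + 45) mod 360 = 273°
Analogous hues = 183° and 273°


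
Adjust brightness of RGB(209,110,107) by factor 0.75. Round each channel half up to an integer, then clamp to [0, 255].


Multiply each channel by 0.75, round half up, clamp to [0, 255]
R: 209×0.75 = 156.75 → round → 157
G: 110×0.75 = 82.5 → round → 83
B: 107×0.75 = 80.25 → round → 80
= RGB(157, 83, 80)


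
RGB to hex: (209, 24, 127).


R = 209 → D1 (hex)
G = 24 → 18 (hex)
B = 127 → 7F (hex)
Hex = #D1187F


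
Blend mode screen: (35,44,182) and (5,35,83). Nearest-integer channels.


Screen: C = 255 - (255-A)×(255-B)/255, rounded to nearest integer
R: 255 - (255-35)×(255-5)/255 = 255 - 55000/255 ≈ 255 - 215.686 = 39.314 → 39
G: 255 - (255-44)×(255-35)/255 = 255 - 46420/255 ≈ 255 - 182.039 = 72.961 → 73
B: 255 - (255-182)×(255-83)/255 = 255 - 12556/255 ≈ 255 - 49.239 = 205.761 → 206
= RGB(39, 73, 206)


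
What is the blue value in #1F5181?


Color: #1F5181
R = 1F = 31
G = 51 = 81
B = 81 = 129
Blue = 129


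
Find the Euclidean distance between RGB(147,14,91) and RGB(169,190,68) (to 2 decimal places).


d = √[(R₁-R₂)² + (G₁-G₂)² + (B₁-B₂)²]
d = √[(147-169)² + (14-190)² + (91-68)²]
d = √[484 + 30976 + 529]
d = √31989
d ≈ 178.85


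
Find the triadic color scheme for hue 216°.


Triadic: equally spaced at 120° intervals
H1 = 216°
H2 = (216 + 120) mod 360 = 336°
H3 = (216 + 240) mod 360 = 96°
Triadic = 216°, 336°, 96°


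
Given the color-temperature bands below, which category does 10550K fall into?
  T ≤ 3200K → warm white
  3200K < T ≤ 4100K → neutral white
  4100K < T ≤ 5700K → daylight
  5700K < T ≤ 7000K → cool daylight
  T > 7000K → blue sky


Temperature: 10550K
10550K > 7000K → blue sky
Classification: blue sky


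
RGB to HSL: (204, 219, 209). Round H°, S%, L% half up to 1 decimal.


Normalize: R'=204/255≈0.8000, G'=219/255≈0.8588, B'=209/255≈0.8196
Max=219/255, Min=204/255, Δ=Max-Min=15/255
L = (Max+Min)/2 = (219+204)/510 = 423/510 = 0.82941… → L = 82.9%
L > 0.5 → S = Δ/(2-Max-Min) = 15/(510-219-204) = 15/87 = 0.17241… → S = 17.2%
(the 1/255 factors cancel in S and H, so raw channel differences can be used)
Max is G' → H = 60 × ((B-R)/Δ + 2) = 60 × ((209-204)/15 + 2)
  5/15 + 2 = 0.3333… + 2 = 2.3333…
  H = 60 × 2.3333… = 140° → H = 140.0°
= HSL(140.0°, 17.2%, 82.9%)


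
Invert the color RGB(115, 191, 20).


Invert: (255-R, 255-G, 255-B)
R: 255-115 = 140
G: 255-191 = 64
B: 255-20 = 235
= RGB(140, 64, 235)


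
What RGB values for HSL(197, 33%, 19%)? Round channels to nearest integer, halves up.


H=197°, S=0.33, L=0.19
C = (1-|2L-1|)×S = (1-|-0.62|)×0.33 = 0.1254
H' = H/60 = 197/60 ≈ 3.2833; X = C×(1-|H' mod 2 - 1|) = 0.08987
m = L - C/2 = 0.19 - 0.0627 = 0.1273
Sector ⌊H'⌋ = 3 → (R',G',B') = (0.0, 0.08987, 0.1254)
RGB = ((R'+m)×255, (G'+m)×255, (B'+m)×255) = (32.4615, 55.37835, 64.4385)
Round half up → RGB(32, 55, 64)


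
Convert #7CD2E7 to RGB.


7C → 124 (R)
D2 → 210 (G)
E7 → 231 (B)
= RGB(124, 210, 231)


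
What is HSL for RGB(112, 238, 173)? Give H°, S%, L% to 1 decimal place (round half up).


Normalize: R'=112/255≈0.4392, G'=238/255≈0.9333, B'=173/255≈0.6784
Max=238/255, Min=112/255, Δ=Max-Min=126/255
L = (Max+Min)/2 = (238+112)/510 = 350/510 = 0.68627… → L = 68.6%
L > 0.5 → S = Δ/(2-Max-Min) = 126/(510-238-112) = 126/160 = 0.7875 → S = 78.8%
(the 1/255 factors cancel in S and H, so raw channel differences can be used)
Max is G' → H = 60 × ((B-R)/Δ + 2) = 60 × ((173-112)/126 + 2)
  61/126 + 2 = 0.4841… + 2 = 2.4841…
  H = 60 × 2.4841… = 149.047…° → H = 149.0°
= HSL(149.0°, 78.8%, 68.6%)


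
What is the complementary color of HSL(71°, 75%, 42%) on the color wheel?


Complement = opposite side of color wheel = hue + 180°
H' = (71 + 180) mod 360 = 251°
S and L unchanged.
= HSL(251°, 75%, 42%)


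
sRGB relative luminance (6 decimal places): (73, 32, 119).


Linearize each channel (sRGB transfer function): c = v/255; c_lin = c/12.92 if c ≤ 0.04045, else ((c+0.055)/1.055)^2.4
  R: 73/255 ≈ 0.286275 > 0.04045 → ((0.286275+0.055)/1.055)^2.4 ≈ 0.066626
  G: 32/255 ≈ 0.125490 > 0.04045 → ((0.125490+0.055)/1.055)^2.4 ≈ 0.014444
  B: 119/255 ≈ 0.466667 > 0.04045 → ((0.466667+0.055)/1.055)^2.4 ≈ 0.184475
R_lin = 0.066626, G_lin = 0.014444, B_lin = 0.184475
L = 0.2126×R + 0.7152×G + 0.0722×B
L = 0.2126×0.066626 + 0.7152×0.014444 + 0.0722×0.184475
L ≈ 0.037814


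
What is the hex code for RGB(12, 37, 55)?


R = 12 → 0C (hex)
G = 37 → 25 (hex)
B = 55 → 37 (hex)
Hex = #0C2537


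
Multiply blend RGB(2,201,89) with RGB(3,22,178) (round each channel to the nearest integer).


Multiply: C = A×B/255, rounded to nearest integer
R: 2×3/255 = 6/255 ≈ 0.024 → 0
G: 201×22/255 = 4422/255 ≈ 17.341 → 17
B: 89×178/255 = 15842/255 ≈ 62.125 → 62
= RGB(0, 17, 62)


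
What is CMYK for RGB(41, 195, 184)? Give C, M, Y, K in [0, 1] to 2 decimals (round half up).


R'=41/255≈0.1608, G'=195/255≈0.7647, B'=184/255≈0.7216
K = 1 - max(R',G',B') = 1 - 195/255 = 60/255 = 0.23529… → 0.24
(1-R'-K)/(1-K) simplifies to (max-R)/max with max = 195:
C = (195-41)/195 = 154/195 = 0.78974… → 0.79
M = (195-195)/195 = 0/195 = 0 → 0.00
Y = (195-184)/195 = 11/195 = 0.05641… → 0.06
= CMYK(0.79, 0.00, 0.06, 0.24)


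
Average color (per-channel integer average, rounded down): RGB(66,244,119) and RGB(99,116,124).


Midpoint: each channel = ⌊(C₁+C₂)/2⌋
R: ⌊(66+99)/2⌋ = 82
G: ⌊(244+116)/2⌋ = 180
B: ⌊(119+124)/2⌋ = 121
= RGB(82, 180, 121)


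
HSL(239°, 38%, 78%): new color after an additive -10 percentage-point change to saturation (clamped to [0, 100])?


Original S = 38%
Adjustment = -10 percentage points
New S = 38 + (-10) = 28
Clamp to [0, 100] → 28
= HSL(239°, 28%, 78%)


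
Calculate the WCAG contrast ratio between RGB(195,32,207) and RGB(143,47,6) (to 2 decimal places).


Linearize each sRGB channel c=v/255: c/12.92 if c ≤ 0.04045 else ((c+0.055)/1.055)^2.4
L = 0.2126×R_lin + 0.7152×G_lin + 0.0722×B_lin
Color 1 (195,32,207):
  R=195: 195/255≈0.7647 > 0.04045 → ((0.7647+0.055)/1.055)^2.4 ≈ 0.54572
  G=32: 32/255≈0.1255 > 0.04045 → ((0.1255+0.055)/1.055)^2.4 ≈ 0.01444
  B=207: 207/255≈0.8118 > 0.04045 → ((0.8118+0.055)/1.055)^2.4 ≈ 0.62396
  L1 = 0.2126×0.54572 + 0.7152×0.01444 + 0.0722×0.62396 ≈ 0.17140
Color 2 (143,47,6):
  R=143: 143/255≈0.5608 > 0.04045 → ((0.5608+0.055)/1.055)^2.4 ≈ 0.27468
  G=47: 47/255≈0.1843 > 0.04045 → ((0.1843+0.055)/1.055)^2.4 ≈ 0.02843
  B=6: 6/255≈0.0235 ≤ 0.04045 → 0.0235/12.92 ≈ 0.00182
  L2 = 0.2126×0.27468 + 0.7152×0.02843 + 0.0722×0.00182 ≈ 0.07886
Lighter = 0.17140, Darker = 0.07886
Ratio = (L_lighter + 0.05) / (L_darker + 0.05)
Ratio = (0.17140 + 0.05) / (0.07886 + 0.05) = 0.22140 / 0.12886 ≈ 1.7182
Ratio ≈ 1.72:1


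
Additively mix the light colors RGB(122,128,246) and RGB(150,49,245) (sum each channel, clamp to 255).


Additive: each channel = min(255, C₁+C₂)
R: 122+150 = 272 → 255
G: 128+49 = 177 → 177
B: 246+245 = 491 → 255
= RGB(255, 177, 255)


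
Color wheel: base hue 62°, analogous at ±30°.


Base hue: 62°
Left analog: (62 - 30) mod 360 = 32°
Right analog: (62 + 30) mod 360 = 92°
Analogous hues = 32° and 92°


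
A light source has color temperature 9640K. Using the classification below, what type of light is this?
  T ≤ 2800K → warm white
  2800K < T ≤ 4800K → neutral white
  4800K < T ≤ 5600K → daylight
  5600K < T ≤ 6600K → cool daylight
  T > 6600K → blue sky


Temperature: 9640K
9640K > 6600K → blue sky
Classification: blue sky


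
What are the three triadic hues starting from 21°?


Triadic: equally spaced at 120° intervals
H1 = 21°
H2 = (21 + 120) mod 360 = 141°
H3 = (21 + 240) mod 360 = 261°
Triadic = 21°, 141°, 261°


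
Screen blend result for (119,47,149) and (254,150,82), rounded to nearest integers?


Screen: C = 255 - (255-A)×(255-B)/255, rounded to nearest integer
R: 255 - (255-119)×(255-254)/255 = 255 - 136/255 ≈ 255 - 0.533 = 254.467 → 254
G: 255 - (255-47)×(255-150)/255 = 255 - 21840/255 ≈ 255 - 85.647 = 169.353 → 169
B: 255 - (255-149)×(255-82)/255 = 255 - 18338/255 ≈ 255 - 71.914 = 183.086 → 183
= RGB(254, 169, 183)


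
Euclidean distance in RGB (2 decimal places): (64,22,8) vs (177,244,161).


d = √[(R₁-R₂)² + (G₁-G₂)² + (B₁-B₂)²]
d = √[(64-177)² + (22-244)² + (8-161)²]
d = √[12769 + 49284 + 23409]
d = √85462
d ≈ 292.34
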